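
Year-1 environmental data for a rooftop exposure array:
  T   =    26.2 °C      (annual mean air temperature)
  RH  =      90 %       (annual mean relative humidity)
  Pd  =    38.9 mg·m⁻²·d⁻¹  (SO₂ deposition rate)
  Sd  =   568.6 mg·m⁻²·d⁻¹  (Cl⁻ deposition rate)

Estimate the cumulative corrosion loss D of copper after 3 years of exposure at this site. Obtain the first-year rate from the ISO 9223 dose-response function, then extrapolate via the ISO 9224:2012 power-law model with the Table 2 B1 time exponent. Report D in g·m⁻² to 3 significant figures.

copper: f(T) = -0.080·(T−10) [T>10 °C] = -1.2960
  Pd branch = 0.0053·Pd^0.26·e^(0.059·RH+f) = 0.7602 μm/a
  Cl⁻ term: 0.01025·568.6^0.27·exp(0.036·90+0.049·26.2) = 5.238
  sum: 0.7602 + 5.238 → r_corr = 5.998 μm/a
ISO 9224: D(t) = r_corr · t^b with b = 0.667 (copper, B1)
  D(3) = 5.998 × 3^0.667 = 5.998 × 2.081 = 12.48 μm
  Mass loss = 12.48 μm × 8.96 g/cm³ = 111.8 g·m⁻²

D(3) = 112 g·m⁻²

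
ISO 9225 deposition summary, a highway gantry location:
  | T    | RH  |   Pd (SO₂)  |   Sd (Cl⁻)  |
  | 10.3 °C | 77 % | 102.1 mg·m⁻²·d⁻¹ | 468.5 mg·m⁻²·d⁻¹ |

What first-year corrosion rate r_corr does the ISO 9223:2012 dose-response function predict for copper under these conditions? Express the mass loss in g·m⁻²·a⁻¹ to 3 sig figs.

r_corr = 27.3 g·m⁻²·a⁻¹

copper: temperature factor f = -0.080·(0.3) = -0.0240
  Pd branch = 0.0053·Pd^0.26·e^(0.059·RH+f) = 1.619 μm/a
  Cl⁻ term: 0.01025·468.5^0.27·exp(0.036·77+0.049·10.3) = 1.428
  r_corr = 1.619 + 1.428 = 3.047 μm/a
Convert to mass loss: 3.047 μm/a × 8.96 g/cm³ = 27.3 g·m⁻²·a⁻¹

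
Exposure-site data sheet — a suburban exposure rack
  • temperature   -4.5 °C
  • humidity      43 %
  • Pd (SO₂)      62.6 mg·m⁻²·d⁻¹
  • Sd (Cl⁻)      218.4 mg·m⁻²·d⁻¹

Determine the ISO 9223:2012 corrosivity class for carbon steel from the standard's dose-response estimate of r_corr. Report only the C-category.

carbon steel: temperature factor f = +0.150·(-14.5) = -2.1750
  SO₂ term: 1.77·62.6^0.52·exp(0.02·43-2.1750) = 4.084
  Sd branch = 0.102·Sd^0.62·e^(0.033·RH+0.04·T) = 9.932 μm/a
  r_corr = 4.084 + 9.932 = 14.02 μm/a
ISO 9223 Table 2 (carbon steel): 1.3 < 14 ≤ 25 μm/a ⇒ C2

C2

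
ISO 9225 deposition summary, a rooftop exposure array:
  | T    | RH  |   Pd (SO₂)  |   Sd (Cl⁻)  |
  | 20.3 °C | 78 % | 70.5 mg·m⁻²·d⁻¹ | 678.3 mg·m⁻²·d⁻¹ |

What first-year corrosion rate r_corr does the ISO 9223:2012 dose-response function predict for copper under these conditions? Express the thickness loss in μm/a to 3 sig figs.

copper: T>10 °C ⇒ hinge -0.080·(20.3−10) = -0.8240
  Pd branch = 0.0053·Pd^0.26·e^(0.059·RH+f) = 0.7008 μm/a
  Sd branch = 0.01025·Sd^0.27·e^(0.036·RH+0.049·T) = 2.671 μm/a
  r_corr = 0.7008 + 2.671 = 3.372 μm/a

r_corr = 3.37 μm/a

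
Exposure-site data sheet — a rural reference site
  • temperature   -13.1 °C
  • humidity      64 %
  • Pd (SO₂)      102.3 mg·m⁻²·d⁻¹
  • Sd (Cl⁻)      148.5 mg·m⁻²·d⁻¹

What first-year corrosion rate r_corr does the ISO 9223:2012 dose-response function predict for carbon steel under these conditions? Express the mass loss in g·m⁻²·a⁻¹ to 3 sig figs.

r_corr = 104 g·m⁻²·a⁻¹

carbon steel: temperature factor f = +0.150·(-23.1) = -3.4650
  sulphur-dioxide contribution → 2.209 μm/a
  chloride contribution → 11.08 μm/a
  total first-year rate 13.29 μm/a
Convert to mass loss: 13.29 μm/a × 7.85 g/cm³ = 104.4 g·m⁻²·a⁻¹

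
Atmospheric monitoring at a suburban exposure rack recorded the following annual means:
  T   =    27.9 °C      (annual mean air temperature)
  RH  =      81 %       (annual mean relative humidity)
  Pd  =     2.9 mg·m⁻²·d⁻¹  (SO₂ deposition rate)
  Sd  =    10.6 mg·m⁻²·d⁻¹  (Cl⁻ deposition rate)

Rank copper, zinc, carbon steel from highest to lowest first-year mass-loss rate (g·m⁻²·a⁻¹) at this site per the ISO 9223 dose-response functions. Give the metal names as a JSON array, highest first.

["carbon steel", "copper", "zinc"]

copper: f(T) = -0.080·(T−10) [T>10 °C] = -1.4320
  SO₂ term: 0.0053·2.9^0.26·exp(0.059·81-1.4320) = 0.1986
  Sd branch = 0.01025·Sd^0.27·e^(0.036·RH+0.049·T) = 1.405 μm/a
  r_corr = 0.1986 + 1.405 = 1.604 μm/a
  mass loss = 1.604 μm/a × 8.96 g/cm³ = 14.37 g·m⁻²·a⁻¹
zinc: temperature factor f = -0.071·(17.9) = -1.2709
  SO₂ term: 0.0129·2.9^0.44·exp(0.046·81-1.2709) = 0.24
  Cl⁻ term: 0.0175·10.6^0.57·exp(0.008·81+0.085·27.9) = 1.377
  sum: 0.24 + 1.377 → r_corr = 1.617 μm/a
  mass loss = 1.617 μm/a × 7.14 g/cm³ = 11.54 g·m⁻²·a⁻¹
carbon steel: f(T) = -0.054·(T−10) [T>10 °C] = -0.9666
  SO₂ term: 1.77·2.9^0.52·exp(0.02·81-0.9666) = 5.918
  Cl⁻ term: 0.102·10.6^0.62·exp(0.033·81+0.04·27.9) = 19.49
  r_corr = 5.918 + 19.49 = 25.41 μm/a
  mass loss = 25.41 μm/a × 7.85 g/cm³ = 199.5 g·m⁻²·a⁻¹
Ordering by g·m⁻²·a⁻¹: carbon steel (199) > copper (14.4) > zinc (11.5)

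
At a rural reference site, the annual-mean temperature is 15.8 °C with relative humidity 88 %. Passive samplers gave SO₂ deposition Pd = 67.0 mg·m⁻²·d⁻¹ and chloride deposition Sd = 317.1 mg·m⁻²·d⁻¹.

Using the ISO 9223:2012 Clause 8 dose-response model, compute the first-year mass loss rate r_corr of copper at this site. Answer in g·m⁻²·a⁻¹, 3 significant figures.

copper: temperature factor f = -0.080·(5.8) = -0.4640
  Pd branch = 0.0053·Pd^0.26·e^(0.059·RH+f) = 1.788 μm/a
  Sd branch = 0.01025·Sd^0.27·e^(0.036·RH+0.049·T) = 2.501 μm/a
  sum: 1.788 + 2.501 → r_corr = 4.289 μm/a
Convert to mass loss: 4.289 μm/a × 8.96 g/cm³ = 38.43 g·m⁻²·a⁻¹

r_corr = 38.4 g·m⁻²·a⁻¹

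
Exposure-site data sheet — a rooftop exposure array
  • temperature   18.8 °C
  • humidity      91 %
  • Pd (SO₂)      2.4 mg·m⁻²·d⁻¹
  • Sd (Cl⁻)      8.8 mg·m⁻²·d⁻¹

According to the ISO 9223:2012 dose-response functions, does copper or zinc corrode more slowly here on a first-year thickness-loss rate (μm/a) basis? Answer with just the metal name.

copper: T>10 °C ⇒ hinge -0.080·(18.8−10) = -0.7040
  Pd branch = 0.0053·Pd^0.26·e^(0.059·RH+f) = 0.7065 μm/a
  Sd branch = 0.01025·Sd^0.27·e^(0.036·RH+0.049·T) = 1.226 μm/a
  r_corr = 0.7065 + 1.226 = 1.933 μm/a
zinc: f(T) = -0.071·(T−10) [T>10 °C] = -0.6248
  SO₂ term: 0.0129·2.4^0.44·exp(0.046·91-0.6248) = 0.6676
  Sd branch = 0.0175·Sd^0.57·e^(0.008·RH+0.085·T) = 0.6188 μm/a
  r_corr = 0.6676 + 0.6188 = 1.286 μm/a
Ordering by μm/a: copper (1.93) > zinc (1.29)

zinc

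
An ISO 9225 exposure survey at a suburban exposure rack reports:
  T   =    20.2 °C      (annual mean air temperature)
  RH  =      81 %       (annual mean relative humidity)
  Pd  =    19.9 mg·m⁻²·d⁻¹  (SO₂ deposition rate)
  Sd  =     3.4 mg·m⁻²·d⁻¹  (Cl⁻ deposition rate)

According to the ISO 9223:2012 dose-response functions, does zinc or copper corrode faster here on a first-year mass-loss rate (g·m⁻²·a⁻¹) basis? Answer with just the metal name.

copper

zinc: temperature factor f = -0.071·(10.2) = -0.7242
  SO₂ term: 0.0129·19.9^0.44·exp(0.046·81-0.7242) = 0.9677
  Sd branch = 0.0175·Sd^0.57·e^(0.008·RH+0.085·T) = 0.3742 μm/a
  sum: 0.9677 + 0.3742 → r_corr = 1.342 μm/a
  mass loss = 1.342 μm/a × 7.14 g/cm³ = 9.581 g·m⁻²·a⁻¹
copper: f(T) = -0.080·(T−10) [T>10 °C] = -0.8160
  Pd branch = 0.0053·Pd^0.26·e^(0.059·RH+f) = 0.6069 μm/a
  Sd branch = 0.01025·Sd^0.27·e^(0.036·RH+0.049·T) = 0.7087 μm/a
  r_corr = 0.6069 + 0.7087 = 1.316 μm/a
  mass loss = 1.316 μm/a × 8.96 g/cm³ = 11.79 g·m⁻²·a⁻¹
Ordering by g·m⁻²·a⁻¹: copper (11.8) > zinc (9.58)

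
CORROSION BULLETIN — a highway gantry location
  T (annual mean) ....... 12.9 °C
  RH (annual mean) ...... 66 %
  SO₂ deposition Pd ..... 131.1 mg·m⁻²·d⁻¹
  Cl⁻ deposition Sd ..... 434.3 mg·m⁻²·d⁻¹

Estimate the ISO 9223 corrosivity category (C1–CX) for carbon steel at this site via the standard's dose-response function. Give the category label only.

C5

carbon steel: temperature factor f = -0.054·(2.9) = -0.1566
  SO₂ term: 1.77·131.1^0.52·exp(0.02·66-0.1566) = 71.51
  Sd branch = 0.102·Sd^0.62·e^(0.033·RH+0.04·T) = 65.17 μm/a
  sum: 71.51 + 65.17 → r_corr = 136.7 μm/a
137 μm/a falls in (80, 200] for carbon steel → category C5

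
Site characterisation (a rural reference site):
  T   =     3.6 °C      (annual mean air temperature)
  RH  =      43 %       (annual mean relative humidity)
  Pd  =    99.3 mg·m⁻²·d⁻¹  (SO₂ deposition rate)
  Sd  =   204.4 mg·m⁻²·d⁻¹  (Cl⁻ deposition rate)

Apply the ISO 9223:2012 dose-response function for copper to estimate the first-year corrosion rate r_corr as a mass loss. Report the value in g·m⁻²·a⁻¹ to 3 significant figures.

copper: f(T) = +0.126·(T−10) [T≤10 °C] = -0.8064
  SO₂ term: 0.0053·99.3^0.26·exp(0.059·43-0.8064) = 0.09887
  Sd branch = 0.01025·Sd^0.27·e^(0.036·RH+0.049·T) = 0.2418 μm/a
  sum: 0.09887 + 0.2418 → r_corr = 0.3407 μm/a
Convert to mass loss: 0.3407 μm/a × 8.96 g/cm³ = 3.052 g·m⁻²·a⁻¹

r_corr = 3.05 g·m⁻²·a⁻¹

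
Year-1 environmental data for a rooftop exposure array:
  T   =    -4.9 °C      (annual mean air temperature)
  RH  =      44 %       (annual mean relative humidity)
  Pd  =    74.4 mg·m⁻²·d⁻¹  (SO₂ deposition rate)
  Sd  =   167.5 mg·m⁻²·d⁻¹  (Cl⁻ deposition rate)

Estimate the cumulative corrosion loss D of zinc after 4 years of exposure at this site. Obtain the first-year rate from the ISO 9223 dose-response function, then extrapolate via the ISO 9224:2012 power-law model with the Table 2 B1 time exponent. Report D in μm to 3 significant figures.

D(4) = 2.08 μm

zinc: T≤10 °C ⇒ hinge +0.038·(-4.9−10) = -0.5662
  SO₂ term: 0.0129·74.4^0.44·exp(0.046·44-0.5662) = 0.3691
  Cl⁻ term: 0.0175·167.5^0.57·exp(0.008·44+0.085·-4.9) = 0.3039
  r_corr = 0.3691 + 0.3039 = 0.673 μm/a
Power-law: D(4) = r_corr · 4^0.813
  D(4) = 0.673 × 4^0.813 = 0.673 × 3.087 = 2.077 μm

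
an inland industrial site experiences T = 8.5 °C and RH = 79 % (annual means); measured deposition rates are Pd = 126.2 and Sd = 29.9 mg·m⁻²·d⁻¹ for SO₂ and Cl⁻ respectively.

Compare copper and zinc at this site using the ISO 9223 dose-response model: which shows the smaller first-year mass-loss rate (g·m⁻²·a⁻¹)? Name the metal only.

copper: temperature factor f = +0.126·(-1.5) = -0.1890
  sulphur-dioxide contribution → 1.632 μm/a
  chloride contribution → 0.6686 μm/a
  ⇒ r_corr(copper) = 2.301 μm/a
  mass loss = 2.301 μm/a × 8.96 g/cm³ = 20.61 g·m⁻²·a⁻¹
zinc: f(T) = +0.038·(T−10) [T≤10 °C] = -0.0570
  sulphur-dioxide contribution → 3.877 μm/a
  chloride contribution → 0.4704 μm/a
  ⇒ r_corr(zinc) = 4.348 μm/a
  mass loss = 4.348 μm/a × 7.14 g/cm³ = 31.04 g·m⁻²·a⁻¹
Ordering by g·m⁻²·a⁻¹: zinc (31) > copper (20.6)

copper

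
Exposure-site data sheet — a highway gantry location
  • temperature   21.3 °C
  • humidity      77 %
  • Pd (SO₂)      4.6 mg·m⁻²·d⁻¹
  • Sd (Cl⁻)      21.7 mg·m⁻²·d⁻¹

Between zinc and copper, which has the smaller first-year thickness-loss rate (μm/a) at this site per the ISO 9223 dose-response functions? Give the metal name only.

zinc: temperature factor f = -0.071·(11.3) = -0.8023
  Pd branch = 0.0129·Pd^0.44·e^(0.046·RH+f) = 0.3909 μm/a
  Cl⁻ term: 0.0175·21.7^0.57·exp(0.008·77+0.085·21.3) = 1.145
  sum: 0.3909 + 1.145 → r_corr = 1.535 μm/a
copper: T>10 °C ⇒ hinge -0.080·(21.3−10) = -0.9040
  Pd branch = 0.0053·Pd^0.26·e^(0.059·RH+f) = 0.2999 μm/a
  Cl⁻ term: 0.01025·21.7^0.27·exp(0.036·77+0.049·21.3) = 1.068
  r_corr = 0.2999 + 1.068 = 1.368 μm/a
Ordering by μm/a: zinc (1.54) > copper (1.37)

copper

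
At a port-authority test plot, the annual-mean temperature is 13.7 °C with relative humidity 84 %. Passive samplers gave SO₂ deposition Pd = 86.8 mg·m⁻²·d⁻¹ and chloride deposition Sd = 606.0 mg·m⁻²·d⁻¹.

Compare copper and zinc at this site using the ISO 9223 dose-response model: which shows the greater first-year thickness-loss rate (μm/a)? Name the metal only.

zinc

copper: f(T) = -0.080·(T−10) [T>10 °C] = -0.2960
  sulphur-dioxide contribution → 1.787 μm/a
  chloride contribution → 2.327 μm/a
  ⇒ r_corr(copper) = 4.114 μm/a
zinc: temperature factor f = -0.071·(3.7) = -0.2627
  sulphur-dioxide contribution → 3.369 μm/a
  chloride contribution → 4.233 μm/a
  ⇒ r_corr(zinc) = 7.602 μm/a
Ordering by μm/a: zinc (7.6) > copper (4.11)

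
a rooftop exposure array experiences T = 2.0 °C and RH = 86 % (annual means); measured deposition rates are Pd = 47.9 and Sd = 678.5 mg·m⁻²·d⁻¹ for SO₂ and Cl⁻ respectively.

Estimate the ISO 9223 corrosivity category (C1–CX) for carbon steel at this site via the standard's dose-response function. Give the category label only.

C5

carbon steel: temperature factor f = +0.150·(-8.0) = -1.2000
  sulphur-dioxide contribution → 22.26 μm/a
  chloride contribution → 107.5 μm/a
  total first-year rate 129.8 μm/a
Category bounds: 80…200 μm/a bracket r_corr ⇒ C5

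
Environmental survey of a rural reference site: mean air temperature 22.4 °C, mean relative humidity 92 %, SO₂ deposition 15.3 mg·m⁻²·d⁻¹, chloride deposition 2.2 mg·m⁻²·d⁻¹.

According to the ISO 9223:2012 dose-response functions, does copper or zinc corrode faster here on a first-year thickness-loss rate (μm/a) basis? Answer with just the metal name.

copper

copper: temperature factor f = -0.080·(12.4) = -0.9920
  SO₂ term: 0.0053·15.3^0.26·exp(0.059·92-0.9920) = 0.9095
  Cl⁻ term: 0.01025·2.2^0.27·exp(0.036·92+0.049·22.4) = 1.043
  r_corr = 0.9095 + 1.043 = 1.952 μm/a
zinc: temperature factor f = -0.071·(12.4) = -0.8804
  Pd branch = 0.0129·Pd^0.44·e^(0.046·RH+f) = 1.223 μm/a
  Sd branch = 0.0175·Sd^0.57·e^(0.008·RH+0.085·T) = 0.3844 μm/a
  sum: 1.223 + 0.3844 → r_corr = 1.607 μm/a
Ordering by μm/a: copper (1.95) > zinc (1.61)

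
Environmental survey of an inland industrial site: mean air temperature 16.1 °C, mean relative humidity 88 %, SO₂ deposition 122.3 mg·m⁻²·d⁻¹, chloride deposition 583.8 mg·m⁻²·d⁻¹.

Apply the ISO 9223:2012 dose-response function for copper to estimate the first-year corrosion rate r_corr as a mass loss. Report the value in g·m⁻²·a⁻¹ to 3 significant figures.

copper: T>10 °C ⇒ hinge -0.080·(16.1−10) = -0.4880
  Pd branch = 0.0053·Pd^0.26·e^(0.059·RH+f) = 2.041 μm/a
  Cl⁻ term: 0.01025·583.8^0.27·exp(0.036·88+0.049·16.1) = 2.993
  sum: 2.041 + 2.993 → r_corr = 5.034 μm/a
Convert to mass loss: 5.034 μm/a × 8.96 g/cm³ = 45.11 g·m⁻²·a⁻¹

r_corr = 45.1 g·m⁻²·a⁻¹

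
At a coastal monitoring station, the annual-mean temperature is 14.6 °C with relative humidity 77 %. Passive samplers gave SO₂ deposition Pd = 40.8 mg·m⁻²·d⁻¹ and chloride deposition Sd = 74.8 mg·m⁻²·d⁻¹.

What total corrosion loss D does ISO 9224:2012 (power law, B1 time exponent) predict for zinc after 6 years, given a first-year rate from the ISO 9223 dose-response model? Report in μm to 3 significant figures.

zinc: f(T) = -0.071·(T−10) [T>10 °C] = -0.3266
  sulphur-dioxide contribution → 1.643 μm/a
  chloride contribution → 1.311 μm/a
  total first-year rate 2.954 μm/a
Long-term exponent b (ISO 9224 Table 2, B1) = 0.813
  D(6) = 2.954 × 6^0.813 = 2.954 × 4.292 = 12.68 μm

D(6) = 12.7 μm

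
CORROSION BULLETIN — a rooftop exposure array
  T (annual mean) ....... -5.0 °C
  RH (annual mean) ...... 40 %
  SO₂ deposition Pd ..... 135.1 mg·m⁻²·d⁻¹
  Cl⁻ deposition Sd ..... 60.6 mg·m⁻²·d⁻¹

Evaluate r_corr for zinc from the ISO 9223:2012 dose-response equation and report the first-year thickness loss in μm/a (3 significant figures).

r_corr = 0.561 μm/a

zinc: f(T) = +0.038·(T−10) [T≤10 °C] = -0.5700
  Pd branch = 0.0129·Pd^0.44·e^(0.046·RH+f) = 0.3978 μm/a
  Cl⁻ term: 0.0175·60.6^0.57·exp(0.008·40+0.085·-5.0) = 0.1635
  r_corr = 0.3978 + 0.1635 = 0.5612 μm/a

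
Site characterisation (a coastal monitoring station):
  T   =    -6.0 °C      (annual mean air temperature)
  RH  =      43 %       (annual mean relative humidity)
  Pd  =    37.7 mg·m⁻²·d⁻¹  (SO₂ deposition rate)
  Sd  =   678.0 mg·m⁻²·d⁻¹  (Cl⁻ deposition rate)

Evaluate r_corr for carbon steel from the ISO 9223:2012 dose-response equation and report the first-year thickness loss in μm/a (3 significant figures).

r_corr = 21.4 μm/a

carbon steel: T≤10 °C ⇒ hinge +0.150·(-6.0−10) = -2.4000
  SO₂ term: 1.77·37.7^0.52·exp(0.02·43-2.4000) = 2.505
  Cl⁻ term: 0.102·678.0^0.62·exp(0.033·43+0.04·-6.0) = 18.88
  r_corr = 2.505 + 18.88 = 21.39 μm/a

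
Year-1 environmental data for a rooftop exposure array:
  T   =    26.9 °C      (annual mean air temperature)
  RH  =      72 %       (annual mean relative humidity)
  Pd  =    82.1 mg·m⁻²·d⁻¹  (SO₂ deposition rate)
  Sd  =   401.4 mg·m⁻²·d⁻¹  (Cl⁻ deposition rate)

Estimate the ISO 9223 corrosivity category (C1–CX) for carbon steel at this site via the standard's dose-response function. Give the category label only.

carbon steel: temperature factor f = -0.054·(16.9) = -0.9126
  sulphur-dioxide contribution → 29.68 μm/a
  chloride contribution → 132.4 μm/a
  total first-year rate 162.1 μm/a
162 μm/a falls in (80, 200] for carbon steel → category C5

C5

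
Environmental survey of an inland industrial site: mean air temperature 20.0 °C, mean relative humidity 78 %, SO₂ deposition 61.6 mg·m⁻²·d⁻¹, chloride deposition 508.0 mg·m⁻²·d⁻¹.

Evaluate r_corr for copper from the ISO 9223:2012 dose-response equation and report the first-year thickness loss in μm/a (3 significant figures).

copper: temperature factor f = -0.080·(10.0) = -0.8000
  SO₂ term: 0.0053·61.6^0.26·exp(0.059·78-0.8000) = 0.693
  Sd branch = 0.01025·Sd^0.27·e^(0.036·RH+0.049·T) = 2.435 μm/a
  sum: 0.693 + 2.435 → r_corr = 3.128 μm/a

r_corr = 3.13 μm/a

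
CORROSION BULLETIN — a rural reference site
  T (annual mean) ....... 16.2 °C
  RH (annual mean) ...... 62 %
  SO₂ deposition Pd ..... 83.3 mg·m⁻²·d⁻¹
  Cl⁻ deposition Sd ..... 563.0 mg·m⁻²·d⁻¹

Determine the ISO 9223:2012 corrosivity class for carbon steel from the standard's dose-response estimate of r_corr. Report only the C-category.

carbon steel: temperature factor f = -0.054·(6.2) = -0.3348
  SO₂ term: 1.77·83.3^0.52·exp(0.02·62-0.3348) = 43.63
  Sd branch = 0.102·Sd^0.62·e^(0.033·RH+0.04·T) = 76.54 μm/a
  sum: 43.63 + 76.54 → r_corr = 120.2 μm/a
120 μm/a falls in (80, 200] for carbon steel → category C5

C5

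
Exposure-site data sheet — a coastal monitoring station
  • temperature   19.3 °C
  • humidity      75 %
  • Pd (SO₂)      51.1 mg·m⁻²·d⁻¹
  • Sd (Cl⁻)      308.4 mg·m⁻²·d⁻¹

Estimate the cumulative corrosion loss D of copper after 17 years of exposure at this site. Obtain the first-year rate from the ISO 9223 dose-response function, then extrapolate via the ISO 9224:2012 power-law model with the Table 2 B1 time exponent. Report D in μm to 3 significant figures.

D(17) = 16.1 μm

copper: temperature factor f = -0.080·(9.3) = -0.7440
  sulphur-dioxide contribution → 0.5849 μm/a
  chloride contribution → 1.845 μm/a
  ⇒ r_corr(copper) = 2.43 μm/a
ISO 9224: D(t) = r_corr · t^b with b = 0.667 (copper, B1)
  D(17) = 2.43 × 17^0.667 = 2.43 × 6.618 = 16.08 μm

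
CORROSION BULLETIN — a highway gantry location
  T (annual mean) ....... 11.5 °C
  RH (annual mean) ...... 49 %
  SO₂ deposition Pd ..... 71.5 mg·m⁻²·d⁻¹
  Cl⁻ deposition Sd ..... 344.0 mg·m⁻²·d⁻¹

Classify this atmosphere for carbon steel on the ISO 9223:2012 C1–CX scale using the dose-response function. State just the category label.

carbon steel: T>10 °C ⇒ hinge -0.054·(11.5−10) = -0.0810
  SO₂ term: 1.77·71.5^0.52·exp(0.02·49-0.0810) = 40.05
  Sd branch = 0.102·Sd^0.62·e^(0.033·RH+0.04·T) = 30.43 μm/a
  r_corr = 40.05 + 30.43 = 70.48 μm/a
Category bounds: 50…80 μm/a bracket r_corr ⇒ C4

C4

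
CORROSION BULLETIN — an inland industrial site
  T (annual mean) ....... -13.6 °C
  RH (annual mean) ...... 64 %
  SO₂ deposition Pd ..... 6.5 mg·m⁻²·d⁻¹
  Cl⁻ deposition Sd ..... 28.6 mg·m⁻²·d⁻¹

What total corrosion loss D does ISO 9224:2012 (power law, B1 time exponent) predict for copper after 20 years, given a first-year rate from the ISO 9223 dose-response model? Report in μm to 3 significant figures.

copper: f(T) = +0.126·(T−10) [T≤10 °C] = -2.9736
  SO₂ term: 0.0053·6.5^0.26·exp(0.059·64-2.9736) = 0.01924
  Sd branch = 0.01025·Sd^0.27·e^(0.036·RH+0.049·T) = 0.1304 μm/a
  sum: 0.01924 + 0.1304 → r_corr = 0.1496 μm/a
ISO 9224: D(t) = r_corr · t^b with b = 0.667 (copper, B1)
  D(20) = 0.1496 × 20^0.667 = 0.1496 × 7.375 = 1.103 μm

D(20) = 1.10 μm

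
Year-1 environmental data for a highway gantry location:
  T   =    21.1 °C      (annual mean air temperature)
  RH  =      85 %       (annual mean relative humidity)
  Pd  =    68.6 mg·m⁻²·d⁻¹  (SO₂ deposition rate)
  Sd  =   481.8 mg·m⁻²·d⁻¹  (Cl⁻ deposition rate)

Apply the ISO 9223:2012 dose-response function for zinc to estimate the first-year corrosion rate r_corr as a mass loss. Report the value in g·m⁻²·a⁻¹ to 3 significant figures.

r_corr = 63.6 g·m⁻²·a⁻¹

zinc: temperature factor f = -0.071·(11.1) = -0.7881
  Pd branch = 0.0129·Pd^0.44·e^(0.046·RH+f) = 1.881 μm/a
  Sd branch = 0.0175·Sd^0.57·e^(0.008·RH+0.085·T) = 7.023 μm/a
  sum: 1.881 + 7.023 → r_corr = 8.904 μm/a
Convert to mass loss: 8.904 μm/a × 7.14 g/cm³ = 63.57 g·m⁻²·a⁻¹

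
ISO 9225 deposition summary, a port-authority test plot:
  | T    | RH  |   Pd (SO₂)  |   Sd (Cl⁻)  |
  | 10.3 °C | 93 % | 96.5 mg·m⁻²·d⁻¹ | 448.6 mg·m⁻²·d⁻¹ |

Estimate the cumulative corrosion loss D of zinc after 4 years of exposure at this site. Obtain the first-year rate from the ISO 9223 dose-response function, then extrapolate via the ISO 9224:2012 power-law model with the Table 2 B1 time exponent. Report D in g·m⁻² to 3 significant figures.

D(4) = 213 g·m⁻²

zinc: f(T) = -0.071·(T−10) [T>10 °C] = -0.0213
  Pd branch = 0.0129·Pd^0.44·e^(0.046·RH+f) = 6.799 μm/a
  Cl⁻ term: 0.0175·448.6^0.57·exp(0.008·93+0.085·10.3) = 2.87
  sum: 6.799 + 2.87 → r_corr = 9.669 μm/a
Power-law: D(4) = r_corr · 4^0.813
  D(4) = 9.669 × 4^0.813 = 9.669 × 3.087 = 29.84 μm
  Mass loss = 29.84 μm × 7.14 g/cm³ = 213.1 g·m⁻²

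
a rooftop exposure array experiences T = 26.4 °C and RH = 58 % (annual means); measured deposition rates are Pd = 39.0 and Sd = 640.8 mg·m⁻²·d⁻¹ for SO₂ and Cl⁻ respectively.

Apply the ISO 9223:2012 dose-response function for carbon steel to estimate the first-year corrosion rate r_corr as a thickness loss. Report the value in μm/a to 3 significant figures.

r_corr = 125 μm/a

carbon steel: temperature factor f = -0.054·(16.4) = -0.8856
  SO₂ term: 1.77·39.0^0.52·exp(0.02·58-0.8856) = 15.65
  Cl⁻ term: 0.102·640.8^0.62·exp(0.033·58+0.04·26.4) = 109.3
  r_corr = 15.65 + 109.3 = 125 μm/a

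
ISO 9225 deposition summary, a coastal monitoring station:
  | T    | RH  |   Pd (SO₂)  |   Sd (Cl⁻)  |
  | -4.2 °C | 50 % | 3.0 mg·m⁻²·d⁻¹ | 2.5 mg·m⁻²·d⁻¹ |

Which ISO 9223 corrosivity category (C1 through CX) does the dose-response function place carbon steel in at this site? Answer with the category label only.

C2

carbon steel: f(T) = +0.150·(T−10) [T≤10 °C] = -2.1300
  SO₂ term: 1.77·3.0^0.52·exp(0.02·50-2.1300) = 1.012
  Sd branch = 0.102·Sd^0.62·e^(0.033·RH+0.04·T) = 0.7924 μm/a
  r_corr = 1.012 + 0.7924 = 1.805 μm/a
1.8 μm/a falls in (1.3, 25] for carbon steel → category C2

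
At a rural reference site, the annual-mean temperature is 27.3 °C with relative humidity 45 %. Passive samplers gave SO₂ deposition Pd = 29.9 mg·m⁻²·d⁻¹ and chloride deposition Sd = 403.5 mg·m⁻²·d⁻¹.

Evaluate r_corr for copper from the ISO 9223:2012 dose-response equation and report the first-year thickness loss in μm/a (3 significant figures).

copper: T>10 °C ⇒ hinge -0.080·(27.3−10) = -1.3840
  SO₂ term: 0.0053·29.9^0.26·exp(0.059·45-1.3840) = 0.0457
  Sd branch = 0.01025·Sd^0.27·e^(0.036·RH+0.049·T) = 0.9973 μm/a
  r_corr = 0.0457 + 0.9973 = 1.043 μm/a

r_corr = 1.04 μm/a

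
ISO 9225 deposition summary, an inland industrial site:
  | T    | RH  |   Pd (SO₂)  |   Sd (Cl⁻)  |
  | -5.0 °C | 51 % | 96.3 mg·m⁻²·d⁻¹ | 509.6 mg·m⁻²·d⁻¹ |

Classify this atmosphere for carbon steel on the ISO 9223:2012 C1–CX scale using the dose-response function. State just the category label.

C3

carbon steel: f(T) = +0.150·(T−10) [T≤10 °C] = -2.2500
  sulphur-dioxide contribution → 5.563 μm/a
  chloride contribution → 21.44 μm/a
  ⇒ r_corr(carbon steel) = 27 μm/a
Category bounds: 25…50 μm/a bracket r_corr ⇒ C3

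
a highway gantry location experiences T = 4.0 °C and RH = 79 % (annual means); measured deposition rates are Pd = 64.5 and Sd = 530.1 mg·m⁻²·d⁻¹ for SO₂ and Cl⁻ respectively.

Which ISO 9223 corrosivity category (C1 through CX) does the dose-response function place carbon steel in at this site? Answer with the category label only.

C5

carbon steel: f(T) = +0.150·(T−10) [T≤10 °C] = -0.9000
  SO₂ term: 1.77·64.5^0.52·exp(0.02·79-0.9000) = 30.5
  Cl⁻ term: 0.102·530.1^0.62·exp(0.033·79+0.04·4.0) = 79.32
  sum: 30.5 + 79.32 → r_corr = 109.8 μm/a
110 μm/a falls in (80, 200] for carbon steel → category C5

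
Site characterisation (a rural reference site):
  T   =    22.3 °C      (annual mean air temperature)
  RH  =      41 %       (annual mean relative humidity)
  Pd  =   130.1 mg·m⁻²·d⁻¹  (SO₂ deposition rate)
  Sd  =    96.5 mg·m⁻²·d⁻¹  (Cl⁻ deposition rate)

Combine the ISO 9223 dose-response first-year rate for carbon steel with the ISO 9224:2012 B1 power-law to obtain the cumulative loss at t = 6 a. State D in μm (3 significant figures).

D(6) = 108 μm

carbon steel: T>10 °C ⇒ hinge -0.054·(22.3−10) = -0.6642
  Pd branch = 1.77·Pd^0.52·e^(0.02·RH+f) = 26.01 μm/a
  Cl⁻ term: 0.102·96.5^0.62·exp(0.033·41+0.04·22.3) = 16.37
  sum: 26.01 + 16.37 → r_corr = 42.37 μm/a
ISO 9224: D(t) = r_corr · t^b with b = 0.523 (carbon steel, B1)
  D(6) = 42.37 × 6^0.523 = 42.37 × 2.553 = 108.2 μm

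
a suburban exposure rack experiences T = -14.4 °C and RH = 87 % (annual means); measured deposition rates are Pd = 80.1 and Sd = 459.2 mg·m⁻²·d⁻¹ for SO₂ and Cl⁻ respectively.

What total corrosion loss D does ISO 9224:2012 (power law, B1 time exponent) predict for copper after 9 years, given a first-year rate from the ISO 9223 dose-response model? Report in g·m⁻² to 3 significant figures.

D(9) = 28.6 g·m⁻²

copper: f(T) = +0.126·(T−10) [T≤10 °C] = -3.0744
  SO₂ term: 0.0053·80.1^0.26·exp(0.059·87-3.0744) = 0.1298
  Cl⁻ term: 0.01025·459.2^0.27·exp(0.036·87+0.049·-14.4) = 0.6071
  r_corr = 0.1298 + 0.6071 = 0.7369 μm/a
ISO 9224: D(t) = r_corr · t^b with b = 0.667 (copper, B1)
  D(9) = 0.7369 × 9^0.667 = 0.7369 × 4.33 = 3.191 μm
  Mass loss = 3.191 μm × 8.96 g/cm³ = 28.59 g·m⁻²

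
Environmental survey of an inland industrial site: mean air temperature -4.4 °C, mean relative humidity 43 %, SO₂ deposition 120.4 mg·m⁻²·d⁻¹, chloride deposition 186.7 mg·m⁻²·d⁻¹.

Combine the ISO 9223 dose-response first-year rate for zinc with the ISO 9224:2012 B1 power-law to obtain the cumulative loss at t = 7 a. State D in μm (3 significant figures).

D(7) = 3.79 μm

zinc: T≤10 °C ⇒ hinge +0.038·(-4.4−10) = -0.5472
  Pd branch = 0.0129·Pd^0.44·e^(0.046·RH+f) = 0.4441 μm/a
  Sd branch = 0.0175·Sd^0.57·e^(0.008·RH+0.085·T) = 0.3346 μm/a
  sum: 0.4441 + 0.3346 → r_corr = 0.7787 μm/a
Long-term exponent b (ISO 9224 Table 2, B1) = 0.813
  D(7) = 0.7787 × 7^0.813 = 0.7787 × 4.865 = 3.788 μm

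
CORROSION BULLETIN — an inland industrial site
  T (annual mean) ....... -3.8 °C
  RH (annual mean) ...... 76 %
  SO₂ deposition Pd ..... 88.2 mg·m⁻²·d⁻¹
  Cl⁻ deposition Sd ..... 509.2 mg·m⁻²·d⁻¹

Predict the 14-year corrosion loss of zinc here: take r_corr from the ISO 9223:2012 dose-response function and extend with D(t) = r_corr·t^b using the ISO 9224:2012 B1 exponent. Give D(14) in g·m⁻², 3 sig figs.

zinc: T≤10 °C ⇒ hinge +0.038·(-3.8−10) = -0.5244
  sulphur-dioxide contribution → 1.808 μm/a
  chloride contribution → 0.8123 μm/a
  total first-year rate 2.62 μm/a
Power-law: D(14) = r_corr · 14^0.813
  D(14) = 2.62 × 14^0.813 = 2.62 × 8.547 = 22.39 μm
  Mass loss = 22.39 μm × 7.14 g/cm³ = 159.9 g·m⁻²

D(14) = 160 g·m⁻²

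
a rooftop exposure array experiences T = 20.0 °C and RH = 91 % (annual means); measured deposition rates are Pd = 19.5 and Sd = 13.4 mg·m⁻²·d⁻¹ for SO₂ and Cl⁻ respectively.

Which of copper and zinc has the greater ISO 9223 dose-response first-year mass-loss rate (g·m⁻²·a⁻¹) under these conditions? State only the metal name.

copper: T>10 °C ⇒ hinge -0.080·(20.0−10) = -0.8000
  sulphur-dioxide contribution → 1.107 μm/a
  chloride contribution → 1.457 μm/a
  total first-year rate 2.563 μm/a
  mass loss = 2.563 μm/a × 8.96 g/cm³ = 22.97 g·m⁻²·a⁻¹
zinc: f(T) = -0.071·(T−10) [T>10 °C] = -0.7100
  sulphur-dioxide contribution → 1.541 μm/a
  chloride contribution → 0.8709 μm/a
  total first-year rate 2.412 μm/a
  mass loss = 2.412 μm/a × 7.14 g/cm³ = 17.22 g·m⁻²·a⁻¹
Ordering by g·m⁻²·a⁻¹: copper (23) > zinc (17.2)

copper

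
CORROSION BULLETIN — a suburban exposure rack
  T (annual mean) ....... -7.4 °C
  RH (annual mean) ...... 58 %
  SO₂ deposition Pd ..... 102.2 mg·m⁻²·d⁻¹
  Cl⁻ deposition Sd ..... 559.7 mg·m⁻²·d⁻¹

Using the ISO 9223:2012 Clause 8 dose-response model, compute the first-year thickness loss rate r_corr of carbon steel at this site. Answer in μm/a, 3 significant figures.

r_corr = 30.6 μm/a

carbon steel: temperature factor f = +0.150·(-17.4) = -2.6100
  SO₂ term: 1.77·102.2^0.52·exp(0.02·58-2.6100) = 4.604
  Sd branch = 0.102·Sd^0.62·e^(0.033·RH+0.04·T) = 26 μm/a
  sum: 4.604 + 26 → r_corr = 30.61 μm/a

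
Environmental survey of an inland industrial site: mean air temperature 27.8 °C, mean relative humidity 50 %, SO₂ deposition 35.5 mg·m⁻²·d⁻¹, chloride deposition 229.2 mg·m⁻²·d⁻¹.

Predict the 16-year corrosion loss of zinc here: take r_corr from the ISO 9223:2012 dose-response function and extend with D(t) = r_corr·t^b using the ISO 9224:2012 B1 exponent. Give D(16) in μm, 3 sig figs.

D(16) = 60.2 μm

zinc: f(T) = -0.071·(T−10) [T>10 °C] = -1.2638
  Pd branch = 0.0129·Pd^0.44·e^(0.046·RH+f) = 0.1749 μm/a
  Sd branch = 0.0175·Sd^0.57·e^(0.008·RH+0.085·T) = 6.142 μm/a
  sum: 0.1749 + 6.142 → r_corr = 6.317 μm/a
Long-term exponent b (ISO 9224 Table 2, B1) = 0.813
  D(16) = 6.317 × 16^0.813 = 6.317 × 9.527 = 60.18 μm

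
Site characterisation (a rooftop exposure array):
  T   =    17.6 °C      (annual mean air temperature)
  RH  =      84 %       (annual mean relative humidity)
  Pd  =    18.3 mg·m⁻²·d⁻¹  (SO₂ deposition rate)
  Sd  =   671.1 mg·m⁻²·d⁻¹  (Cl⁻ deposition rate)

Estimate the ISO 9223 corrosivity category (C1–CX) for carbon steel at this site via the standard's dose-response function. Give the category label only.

carbon steel: f(T) = -0.054·(T−10) [T>10 °C] = -0.4104
  sulphur-dioxide contribution → 28.56 μm/a
  chloride contribution → 186.6 μm/a
  ⇒ r_corr(carbon steel) = 215.1 μm/a
ISO 9223 Table 2 (carbon steel): 200 < 215 ≤ 700 μm/a ⇒ CX

CX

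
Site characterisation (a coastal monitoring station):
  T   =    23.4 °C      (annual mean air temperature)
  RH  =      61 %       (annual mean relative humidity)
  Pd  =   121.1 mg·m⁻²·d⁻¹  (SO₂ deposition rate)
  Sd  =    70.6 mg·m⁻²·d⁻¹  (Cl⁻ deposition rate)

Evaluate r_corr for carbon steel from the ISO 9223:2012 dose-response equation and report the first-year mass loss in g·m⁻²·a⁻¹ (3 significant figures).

r_corr = 491 g·m⁻²·a⁻¹

carbon steel: T>10 °C ⇒ hinge -0.054·(23.4−10) = -0.7236
  sulphur-dioxide contribution → 35.22 μm/a
  chloride contribution → 27.26 μm/a
  ⇒ r_corr(carbon steel) = 62.48 μm/a
Convert to mass loss: 62.48 μm/a × 7.85 g/cm³ = 490.5 g·m⁻²·a⁻¹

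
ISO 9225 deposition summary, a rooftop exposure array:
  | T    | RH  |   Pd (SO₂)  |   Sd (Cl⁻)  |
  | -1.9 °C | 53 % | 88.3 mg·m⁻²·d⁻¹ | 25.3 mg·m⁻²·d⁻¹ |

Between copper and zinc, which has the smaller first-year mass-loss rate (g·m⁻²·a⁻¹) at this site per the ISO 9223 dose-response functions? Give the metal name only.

copper

copper: temperature factor f = +0.126·(-11.9) = -1.4994
  sulphur-dioxide contribution → 0.08651 μm/a
  chloride contribution → 0.1506 μm/a
  ⇒ r_corr(copper) = 0.2371 μm/a
  mass loss = 0.2371 μm/a × 8.96 g/cm³ = 2.124 g·m⁻²·a⁻¹
zinc: f(T) = +0.038·(T−10) [T≤10 °C] = -0.4522
  sulphur-dioxide contribution → 0.6749 μm/a
  chloride contribution → 0.1435 μm/a
  total first-year rate 0.8184 μm/a
  mass loss = 0.8184 μm/a × 7.14 g/cm³ = 5.843 g·m⁻²·a⁻¹
Ordering by g·m⁻²·a⁻¹: zinc (5.84) > copper (2.12)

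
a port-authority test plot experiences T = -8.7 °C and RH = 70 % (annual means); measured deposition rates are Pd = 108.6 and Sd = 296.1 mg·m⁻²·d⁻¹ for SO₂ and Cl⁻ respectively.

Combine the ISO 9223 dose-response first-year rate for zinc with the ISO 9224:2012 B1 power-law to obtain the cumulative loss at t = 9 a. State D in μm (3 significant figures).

zinc: f(T) = +0.038·(T−10) [T≤10 °C] = -0.7106
  sulphur-dioxide contribution → 1.248 μm/a
  chloride contribution → 0.3748 μm/a
  total first-year rate 1.623 μm/a
Long-term exponent b (ISO 9224 Table 2, B1) = 0.813
  D(9) = 1.623 × 9^0.813 = 1.623 × 5.968 = 9.684 μm

D(9) = 9.68 μm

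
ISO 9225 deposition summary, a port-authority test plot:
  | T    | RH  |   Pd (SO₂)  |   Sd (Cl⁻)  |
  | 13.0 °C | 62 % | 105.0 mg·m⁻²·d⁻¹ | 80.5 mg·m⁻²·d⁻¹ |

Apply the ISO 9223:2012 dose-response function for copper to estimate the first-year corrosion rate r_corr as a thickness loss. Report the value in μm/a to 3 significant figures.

r_corr = 1.13 μm/a

copper: T>10 °C ⇒ hinge -0.080·(13.0−10) = -0.2400
  SO₂ term: 0.0053·105.0^0.26·exp(0.059·62-0.2400) = 0.5423
  Cl⁻ term: 0.01025·80.5^0.27·exp(0.036·62+0.049·13.0) = 0.5906
  r_corr = 0.5423 + 0.5906 = 1.133 μm/a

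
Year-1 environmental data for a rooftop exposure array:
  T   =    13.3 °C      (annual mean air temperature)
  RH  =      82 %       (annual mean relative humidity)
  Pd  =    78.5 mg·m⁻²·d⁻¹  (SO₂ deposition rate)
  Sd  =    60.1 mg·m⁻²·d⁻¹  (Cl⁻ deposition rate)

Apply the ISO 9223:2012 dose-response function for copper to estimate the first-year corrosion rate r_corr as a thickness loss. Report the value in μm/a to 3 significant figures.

copper: T>10 °C ⇒ hinge -0.080·(13.3−10) = -0.2640
  sulphur-dioxide contribution → 1.597 μm/a
  chloride contribution → 1.138 μm/a
  total first-year rate 2.735 μm/a

r_corr = 2.74 μm/a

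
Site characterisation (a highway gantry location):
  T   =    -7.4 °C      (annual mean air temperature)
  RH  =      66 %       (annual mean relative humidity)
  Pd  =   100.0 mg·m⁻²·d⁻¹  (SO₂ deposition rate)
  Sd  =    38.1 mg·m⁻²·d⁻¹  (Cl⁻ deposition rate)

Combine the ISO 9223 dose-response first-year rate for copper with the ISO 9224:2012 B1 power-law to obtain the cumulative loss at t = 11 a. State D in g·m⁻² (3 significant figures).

D(11) = 13.4 g·m⁻²

copper: f(T) = +0.126·(T−10) [T≤10 °C] = -2.1924
  Pd branch = 0.0053·Pd^0.26·e^(0.059·RH+f) = 0.09622 μm/a
  Cl⁻ term: 0.01025·38.1^0.27·exp(0.036·66+0.049·-7.4) = 0.2051
  sum: 0.09622 + 0.2051 → r_corr = 0.3013 μm/a
Power-law: D(11) = r_corr · 11^0.667
  D(11) = 0.3013 × 11^0.667 = 0.3013 × 4.95 = 1.492 μm
  Mass loss = 1.492 μm × 8.96 g/cm³ = 13.36 g·m⁻²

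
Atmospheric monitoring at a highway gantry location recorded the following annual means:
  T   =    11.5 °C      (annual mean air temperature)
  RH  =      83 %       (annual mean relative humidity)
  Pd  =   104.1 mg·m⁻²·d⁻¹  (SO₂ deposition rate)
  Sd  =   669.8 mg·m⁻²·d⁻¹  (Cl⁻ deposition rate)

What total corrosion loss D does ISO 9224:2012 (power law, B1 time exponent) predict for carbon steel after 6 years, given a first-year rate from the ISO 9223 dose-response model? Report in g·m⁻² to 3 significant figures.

carbon steel: T>10 °C ⇒ hinge -0.054·(11.5−10) = -0.0810
  Pd branch = 1.77·Pd^0.52·e^(0.02·RH+f) = 96.12 μm/a
  Sd branch = 0.102·Sd^0.62·e^(0.033·RH+0.04·T) = 141.3 μm/a
  r_corr = 96.12 + 141.3 = 237.4 μm/a
ISO 9224: D(t) = r_corr · t^b with b = 0.523 (carbon steel, B1)
  D(6) = 237.4 × 6^0.523 = 237.4 × 2.553 = 605.9 μm
  Mass loss = 605.9 μm × 7.85 g/cm³ = 4756 g·m⁻²

D(6) = 4.76e+03 g·m⁻²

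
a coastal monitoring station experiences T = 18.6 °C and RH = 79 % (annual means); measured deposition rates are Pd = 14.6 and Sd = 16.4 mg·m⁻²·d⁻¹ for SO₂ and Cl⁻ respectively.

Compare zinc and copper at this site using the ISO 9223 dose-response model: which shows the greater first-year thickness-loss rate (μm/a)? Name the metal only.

zinc: f(T) = -0.071·(T−10) [T>10 °C] = -0.6106
  Pd branch = 0.0129·Pd^0.44·e^(0.046·RH+f) = 0.8629 μm/a
  Cl⁻ term: 0.0175·16.4^0.57·exp(0.008·79+0.085·18.6) = 0.7881
  sum: 0.8629 + 0.7881 → r_corr = 1.651 μm/a
copper: temperature factor f = -0.080·(8.6) = -0.6880
  Pd branch = 0.0053·Pd^0.26·e^(0.059·RH+f) = 0.5655 μm/a
  Cl⁻ term: 0.01025·16.4^0.27·exp(0.036·79+0.049·18.6) = 0.9326
  sum: 0.5655 + 0.9326 → r_corr = 1.498 μm/a
Ordering by μm/a: zinc (1.65) > copper (1.5)

zinc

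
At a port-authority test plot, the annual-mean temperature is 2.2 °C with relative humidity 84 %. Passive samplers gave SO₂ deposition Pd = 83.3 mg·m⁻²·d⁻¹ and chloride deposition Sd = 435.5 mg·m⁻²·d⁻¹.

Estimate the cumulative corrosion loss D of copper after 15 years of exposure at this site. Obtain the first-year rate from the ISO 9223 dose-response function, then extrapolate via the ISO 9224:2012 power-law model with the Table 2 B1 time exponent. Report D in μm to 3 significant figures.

copper: temperature factor f = +0.126·(-7.8) = -0.9828
  Pd branch = 0.0053·Pd^0.26·e^(0.059·RH+f) = 0.8896 μm/a
  Sd branch = 0.01025·Sd^0.27·e^(0.036·RH+0.049·T) = 1.212 μm/a
  r_corr = 0.8896 + 1.212 = 2.101 μm/a
ISO 9224: D(t) = r_corr · t^b with b = 0.667 (copper, B1)
  D(15) = 2.101 × 15^0.667 = 2.101 × 6.088 = 12.79 μm

D(15) = 12.8 μm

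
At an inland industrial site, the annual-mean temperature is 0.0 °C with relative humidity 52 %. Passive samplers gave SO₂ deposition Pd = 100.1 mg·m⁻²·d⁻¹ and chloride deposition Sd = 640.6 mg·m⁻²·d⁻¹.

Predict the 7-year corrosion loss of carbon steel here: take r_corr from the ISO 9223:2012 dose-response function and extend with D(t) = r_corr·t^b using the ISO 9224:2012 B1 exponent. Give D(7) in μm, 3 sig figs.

D(7) = 120 μm

carbon steel: T≤10 °C ⇒ hinge +0.150·(0.0−10) = -1.5000
  sulphur-dioxide contribution → 12.26 μm/a
  chloride contribution → 31.18 μm/a
  total first-year rate 43.44 μm/a
ISO 9224: D(t) = r_corr · t^b with b = 0.523 (carbon steel, B1)
  D(7) = 43.44 × 7^0.523 = 43.44 × 2.767 = 120.2 μm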